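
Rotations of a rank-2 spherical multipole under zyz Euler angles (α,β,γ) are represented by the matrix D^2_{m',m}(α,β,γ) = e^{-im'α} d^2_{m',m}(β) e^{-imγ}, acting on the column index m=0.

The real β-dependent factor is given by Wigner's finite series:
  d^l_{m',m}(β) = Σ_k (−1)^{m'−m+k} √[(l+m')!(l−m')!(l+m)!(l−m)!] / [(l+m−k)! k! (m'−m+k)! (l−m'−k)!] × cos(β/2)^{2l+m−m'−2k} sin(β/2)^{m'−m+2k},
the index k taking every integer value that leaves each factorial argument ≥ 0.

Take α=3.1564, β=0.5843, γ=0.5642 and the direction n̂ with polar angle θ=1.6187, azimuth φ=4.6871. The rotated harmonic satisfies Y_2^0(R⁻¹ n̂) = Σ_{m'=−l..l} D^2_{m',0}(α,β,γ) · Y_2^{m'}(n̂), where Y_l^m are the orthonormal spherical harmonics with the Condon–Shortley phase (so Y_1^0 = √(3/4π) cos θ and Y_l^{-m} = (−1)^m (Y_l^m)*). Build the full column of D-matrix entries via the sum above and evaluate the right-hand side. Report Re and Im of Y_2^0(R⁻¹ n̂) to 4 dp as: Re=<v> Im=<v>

Need the full column D^2_{m',0} for m'=−2..2 at α=3.1564, β=0.5843, γ=0.5642.
cos(β/2)=0.957627, sin(β/2)=0.288012
d^2_{-2,0}: single k=2 term ⇒ +0.186333;  D = +0.186251+0.005517i
d^2_{-1,0}: k∈[1..2] ⇒ +0.619548 -0.056041 = +0.563507;  D = -0.563445-0.008344i
d^2_{0,0}: k∈[0..2] ⇒ +0.840979 -0.304280 +0.006881 = +0.543580;  D = +0.543580+0.000000i
d^2_{1,0}: k∈[0..1] ⇒ -0.619548 +0.056041 = -0.563507;  D = +0.563445-0.008344i
d^2_{2,0}: single k=0 term ⇒ +0.186333;  D = +0.186251-0.005517i
Y_2^{m'}(θ=1.6187,φ=4.6871) and Σ D·Y over m':
  (+0.1863+0.0055i)·(-0.3849-0.0195i)  (-0.5634-0.0083i)·(+0.0009-0.0369i)  (+0.5436+0.0000i)·(-0.3132+0.0000i)  (+0.5634-0.0083i)·(-0.0009-0.0369i)  (+0.1863-0.0055i)·(-0.3849+0.0195i)
Y_2^0(R⁻¹ n̂) = -0.315090+0.000000i

Re=-0.3151 Im=0.0000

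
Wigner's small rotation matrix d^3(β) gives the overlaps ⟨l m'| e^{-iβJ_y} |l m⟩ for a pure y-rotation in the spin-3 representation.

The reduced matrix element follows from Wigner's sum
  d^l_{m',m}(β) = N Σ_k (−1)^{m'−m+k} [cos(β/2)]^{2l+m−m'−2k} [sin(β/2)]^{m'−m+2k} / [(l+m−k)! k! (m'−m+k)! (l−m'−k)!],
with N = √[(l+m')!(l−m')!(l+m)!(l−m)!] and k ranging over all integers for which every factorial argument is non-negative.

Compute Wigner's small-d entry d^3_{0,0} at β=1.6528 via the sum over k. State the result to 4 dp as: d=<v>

d^3_{0,0}(β=1.6528) via Wigner's sum:
With c≡cos(β/2)=0.677528 and s≡sin(β/2)=0.735497, N=[6·6·6·6]^{1/2}=36.000000
Admissible k: 0..3 (factorial args all ≥0)
  k=0: (−1)^0·36.0000/(36)·0.6775^6·0.7355^0 = +0.096730
  k=1: (−1)^1·36.0000/(4)·0.6775^4·0.7355^2 = -1.025919
  k=2: (−1)^2·36.0000/(4)·0.6775^2·0.7355^4 = +1.208984
  k=3: (−1)^3·36.0000/(36)·0.6775^0·0.7355^6 = -0.158302
d^3_{0,0}(1.6528) = +0.096730 -1.025919 +1.208984 -0.158302 = +0.121494

d=0.1215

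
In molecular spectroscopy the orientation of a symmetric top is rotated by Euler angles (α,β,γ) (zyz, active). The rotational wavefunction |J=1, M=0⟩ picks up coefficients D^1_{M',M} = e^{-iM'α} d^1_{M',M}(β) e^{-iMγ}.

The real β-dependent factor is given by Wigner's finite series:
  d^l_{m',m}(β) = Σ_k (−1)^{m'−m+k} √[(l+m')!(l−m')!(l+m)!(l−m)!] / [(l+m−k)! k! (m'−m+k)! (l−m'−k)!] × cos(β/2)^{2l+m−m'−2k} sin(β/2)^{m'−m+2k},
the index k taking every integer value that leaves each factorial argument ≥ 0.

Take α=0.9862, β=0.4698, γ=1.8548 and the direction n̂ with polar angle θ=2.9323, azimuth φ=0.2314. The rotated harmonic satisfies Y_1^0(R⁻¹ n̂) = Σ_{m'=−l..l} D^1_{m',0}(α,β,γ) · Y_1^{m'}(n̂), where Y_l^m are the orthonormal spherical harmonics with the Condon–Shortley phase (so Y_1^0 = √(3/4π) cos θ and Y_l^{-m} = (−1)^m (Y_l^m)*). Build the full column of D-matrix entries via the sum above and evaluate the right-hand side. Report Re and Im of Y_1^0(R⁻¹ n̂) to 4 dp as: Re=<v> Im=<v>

Need the full column D^1_{m',0} for m'=−1..1 at α=0.9862, β=0.4698, γ=1.8548.
cos(β/2)=0.972538, sin(β/2)=0.232746
d^1_{-1,0}: single k=1 term ⇒ +0.320113;  D = +0.176658+0.266953i
d^1_{0,0}: k∈[0..1] ⇒ +0.945829 -0.054171 = +0.891659;  D = +0.891659+0.000000i
d^1_{1,0}: single k=0 term ⇒ -0.320113;  D = -0.176658+0.266953i
Y_1^{m'}(θ=2.9323,φ=0.2314) and Σ D·Y over m':
  (+0.1767+0.2670i)·(+0.0699-0.0165i)  (+0.8917+0.0000i)·(-0.4779+0.0000i)  (-0.1767+0.2670i)·(-0.0699-0.0165i)
Y_1^0(R⁻¹ n̂) = -0.392684+0.000000i

Re=-0.3927 Im=0.0000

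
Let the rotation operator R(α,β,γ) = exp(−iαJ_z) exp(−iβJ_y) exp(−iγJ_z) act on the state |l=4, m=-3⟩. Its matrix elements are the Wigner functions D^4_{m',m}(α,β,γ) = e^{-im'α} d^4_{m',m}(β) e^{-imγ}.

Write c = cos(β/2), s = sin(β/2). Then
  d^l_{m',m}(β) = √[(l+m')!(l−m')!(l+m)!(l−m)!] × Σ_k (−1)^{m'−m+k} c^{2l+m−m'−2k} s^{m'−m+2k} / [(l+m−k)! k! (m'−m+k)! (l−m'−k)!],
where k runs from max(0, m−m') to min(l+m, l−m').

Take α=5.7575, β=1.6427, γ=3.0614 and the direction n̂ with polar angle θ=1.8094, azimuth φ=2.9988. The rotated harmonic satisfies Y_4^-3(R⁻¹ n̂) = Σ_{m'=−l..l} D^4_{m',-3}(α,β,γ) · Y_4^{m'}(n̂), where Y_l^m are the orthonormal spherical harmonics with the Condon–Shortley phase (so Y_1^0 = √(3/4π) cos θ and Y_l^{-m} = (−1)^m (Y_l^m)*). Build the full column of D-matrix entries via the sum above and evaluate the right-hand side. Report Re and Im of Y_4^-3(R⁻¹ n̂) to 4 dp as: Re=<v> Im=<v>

Need the full column D^4_{m',-3} for m'=−4..4 at α=5.7575, β=1.6427, γ=3.0614.
cos(β/2)=0.681234, sin(β/2)=0.732066
d^4_{-4,-3}: single k=1 term ⇒ +0.140983;  D = +0.098398+0.100965i
d^4_{-3,-3}: k∈[0..1] ⇒ +0.046384 -0.374951 = -0.328567;  D = -0.080282-0.318608i
d^4_{-2,-3}: k∈[0..1] ⇒ -0.186503 +0.646125 = +0.459621;  D = -0.126510+0.441868i
d^4_{-1,-3}: k∈[0..1] ⇒ +0.425155 -0.818285 = -0.393130;  D = +0.283253-0.272615i
d^4_{0,-3}: k∈[0..1] ⇒ -0.681075 +0.786509 = +0.105434;  D = -0.102397+0.025121i
d^4_{1,-3}: k∈[0..1] ⇒ +0.818285 -0.566976 = +0.251309;  D = -0.241164-0.070683i
d^4_{2,-3}: k∈[0..1] ⇒ -0.746148 +0.287218 = -0.458930;  D = +0.316168+0.332648i
d^4_{3,-3}: k∈[0..1] ⇒ +0.500025 -0.082490 = +0.417535;  D = -0.096943-0.406125i
d^4_{4,-3}: single k=0 term ⇒ -0.217117;  D = -0.062369+0.207966i
Y_4^{m'}(θ=1.8094,φ=2.9988) and Σ D·Y over m':
  (+0.0984+0.1010i)·(+0.3319+0.2133i)  (-0.0803-0.3186i)·(+0.2469+0.1127i)  (-0.1265+0.4419i)·(-0.1845-0.0542i)  (+0.2833-0.2726i)·(-0.2806-0.0403i)  (-0.1024+0.0251i)·(+0.1516+0.0000i)  (-0.2412-0.0707i)·(+0.2806-0.0403i)  (+0.3162+0.3326i)·(-0.1845+0.0542i)  (-0.0969-0.4061i)·(-0.2469+0.1127i)  (-0.0624+0.2080i)·(+0.3319-0.2133i)
Y_4^-3(R⁻¹ n̂) = -0.085001+0.078250i

Re=-0.0850 Im=0.0783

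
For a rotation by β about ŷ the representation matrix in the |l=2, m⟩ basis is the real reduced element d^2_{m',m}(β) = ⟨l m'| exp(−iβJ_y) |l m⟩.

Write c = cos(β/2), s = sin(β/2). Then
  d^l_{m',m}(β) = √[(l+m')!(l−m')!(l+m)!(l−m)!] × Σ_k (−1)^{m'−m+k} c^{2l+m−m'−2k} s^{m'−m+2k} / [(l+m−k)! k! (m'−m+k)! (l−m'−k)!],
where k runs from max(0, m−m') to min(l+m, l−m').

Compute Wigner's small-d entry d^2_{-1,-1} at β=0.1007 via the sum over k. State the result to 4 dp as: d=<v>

d^2_{-1,-1}(β=0.1007) via Wigner's sum:
Half-angle: c=0.998733, s=0.050329. N=√(1·6·1·6)=6.000000
k: max(0,(-1)−(-1))=0 … min(2+(-1),2−(-1))=1
  k=0: (−1)^0·6.0000/(6)·0.9987^4·0.0503^0 = +0.994940
  k=1: (−1)^1·6.0000/(2)·0.9987^2·0.0503^2 = -0.007580
d^2_{-1,-1}(0.1007) = +0.994940 -0.007580 = +0.987361

d=0.9874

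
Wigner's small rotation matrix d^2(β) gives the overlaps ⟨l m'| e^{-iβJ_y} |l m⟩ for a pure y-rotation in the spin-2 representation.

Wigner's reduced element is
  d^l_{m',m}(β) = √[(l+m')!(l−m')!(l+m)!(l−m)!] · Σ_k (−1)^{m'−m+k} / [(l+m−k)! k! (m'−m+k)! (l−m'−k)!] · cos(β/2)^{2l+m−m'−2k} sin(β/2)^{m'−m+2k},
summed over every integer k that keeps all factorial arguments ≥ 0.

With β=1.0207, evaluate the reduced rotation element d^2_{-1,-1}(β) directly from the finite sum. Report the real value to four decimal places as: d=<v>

d=0.0347

d^2_{-1,-1}(β=1.0207) via Wigner's sum:
c=cos(1.0207/2)=0.872574, s=sin(1.0207/2)=0.488483; N=√[1·6·1·6]=6.000000
Admissible k: 0..1 (factorial args all ≥0)
  k=0: (−1)^0·6.0000/(6)·0.8726^4·0.4885^0 = +0.579707
  k=1: (−1)^1·6.0000/(2)·0.8726^2·0.4885^2 = -0.545034
d^2_{-1,-1}(1.0207) = +0.579707 -0.545034 = +0.034672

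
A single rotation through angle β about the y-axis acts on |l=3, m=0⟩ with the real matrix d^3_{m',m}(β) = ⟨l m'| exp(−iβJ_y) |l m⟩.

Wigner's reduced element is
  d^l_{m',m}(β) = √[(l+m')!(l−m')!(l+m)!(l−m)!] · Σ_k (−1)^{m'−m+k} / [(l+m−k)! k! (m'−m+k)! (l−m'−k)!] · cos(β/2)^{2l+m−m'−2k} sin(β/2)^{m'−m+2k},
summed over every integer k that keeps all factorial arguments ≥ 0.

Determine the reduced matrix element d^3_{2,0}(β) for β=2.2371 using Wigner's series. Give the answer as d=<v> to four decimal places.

d=-0.5230

d^3_{2,0}(β=2.2371) via Wigner's sum:
Half-angle: c=0.436987, s=0.899468. N=√(120·1·6·6)=65.726707
k: max(0,(0)−(2))=0 … min(3+(0),3−(2))=1
  k=0: (−1)^2·65.7267/(12)·0.4370^4·0.8995^2 = +0.161587
  k=1: (−1)^3·65.7267/(12)·0.4370^2·0.8995^4 = -0.684605
d^3_{2,0}(2.2371) = +0.161587 -0.684605 = -0.523018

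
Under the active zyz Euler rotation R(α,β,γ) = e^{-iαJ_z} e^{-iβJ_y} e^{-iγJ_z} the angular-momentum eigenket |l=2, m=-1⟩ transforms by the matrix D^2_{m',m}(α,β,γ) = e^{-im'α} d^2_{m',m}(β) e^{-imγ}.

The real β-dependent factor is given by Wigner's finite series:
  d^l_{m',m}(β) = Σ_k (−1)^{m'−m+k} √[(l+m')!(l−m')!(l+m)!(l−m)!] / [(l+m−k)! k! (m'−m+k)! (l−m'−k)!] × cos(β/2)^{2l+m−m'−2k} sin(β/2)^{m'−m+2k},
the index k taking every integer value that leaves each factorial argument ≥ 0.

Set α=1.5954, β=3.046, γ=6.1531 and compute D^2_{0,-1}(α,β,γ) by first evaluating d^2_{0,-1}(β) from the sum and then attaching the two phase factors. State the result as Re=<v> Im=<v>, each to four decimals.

D^2_{0,-1}(1.5954,3.046,6.1531) = e^{-i·0·1.5954}·d^2_{0,-1}(3.046)·e^{-i·-1·6.1531}. Compute d first:
c=cos(3.046/2)=0.047778, s=sin(3.046/2)=0.998858; N=√[2·2·1·6]=4.898979
k: max(0,(-1)−(0))=0 … min(2+(-1),2−(0))=1
  k=0: (−1)^1·4.8990/(2)·0.0478^3·0.9989^1 = -0.000267
  k=1: (−1)^2·4.8990/(2)·0.0478^1·0.9989^3 = +0.116632
d^2_{0,-1}(3.046) = -0.000267 +0.116632 = +0.116365
Phases: e^{-i·(0)·1.5954}=+1.000000+0.000000i, e^{-i·(-1)·6.1531}=+0.991551-0.129719i ⇒ D=+0.115382-0.015095i

Re=0.1154 Im=-0.0151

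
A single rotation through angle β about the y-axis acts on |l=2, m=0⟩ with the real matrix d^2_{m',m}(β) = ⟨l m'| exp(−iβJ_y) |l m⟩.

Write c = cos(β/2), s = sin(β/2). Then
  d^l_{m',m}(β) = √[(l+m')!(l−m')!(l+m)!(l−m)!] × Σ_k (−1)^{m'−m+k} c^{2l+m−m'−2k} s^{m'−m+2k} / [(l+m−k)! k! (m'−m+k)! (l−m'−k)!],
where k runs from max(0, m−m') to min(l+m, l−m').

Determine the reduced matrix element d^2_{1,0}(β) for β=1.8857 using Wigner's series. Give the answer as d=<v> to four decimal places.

d^2_{1,0}(β=1.8857) via Wigner's sum:
Half-angle: c=0.587484, s=0.809236. N=√(6·1·2·2)=4.898979
k: max(0,(0)−(1))=0 … min(2+(0),2−(1))=1
  k=0: (−1)^1·4.8990/(2)·0.5875^3·0.8092^1 = -0.401919
  k=1: (−1)^2·4.8990/(2)·0.5875^1·0.8092^3 = +0.762600
d^2_{1,0}(1.8857) = -0.401919 +0.762600 = +0.360681

d=0.3607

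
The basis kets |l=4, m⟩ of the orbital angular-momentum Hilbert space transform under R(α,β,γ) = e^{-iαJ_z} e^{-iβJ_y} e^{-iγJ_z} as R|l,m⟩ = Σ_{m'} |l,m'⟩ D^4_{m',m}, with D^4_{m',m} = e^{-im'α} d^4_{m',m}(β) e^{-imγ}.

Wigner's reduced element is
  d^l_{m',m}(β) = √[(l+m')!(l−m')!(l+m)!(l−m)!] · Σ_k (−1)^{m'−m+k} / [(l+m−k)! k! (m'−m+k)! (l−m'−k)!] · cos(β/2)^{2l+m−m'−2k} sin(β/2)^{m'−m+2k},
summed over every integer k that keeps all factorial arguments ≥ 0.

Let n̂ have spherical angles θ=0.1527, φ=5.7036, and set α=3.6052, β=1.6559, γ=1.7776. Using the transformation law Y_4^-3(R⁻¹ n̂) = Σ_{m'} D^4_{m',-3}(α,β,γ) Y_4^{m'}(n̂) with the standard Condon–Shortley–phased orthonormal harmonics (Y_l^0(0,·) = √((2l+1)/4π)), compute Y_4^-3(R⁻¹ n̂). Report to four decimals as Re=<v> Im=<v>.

Need the full column D^4_{m',-3} for m'=−4..4 at α=3.6052, β=1.6559, γ=1.7776.
cos(β/2)=0.676387, sin(β/2)=0.736546
d^4_{-4,-3}: single k=1 term ⇒ +0.134931;  D = +0.083446+0.106034i
d^4_{-3,-3}: k∈[0..1] ⇒ +0.043809 -0.363639 = -0.319830;  D = +0.289307+0.136354i
d^4_{-2,-3}: k∈[0..1] ⇒ -0.178497 +0.634983 = +0.456486;  D = +0.456363-0.010576i
d^4_{-1,-3}: k∈[0..1] ⇒ +0.412328 -0.814893 = -0.402565;  D = +0.355805-0.188312i
d^4_{0,-3}: k∈[0..1] ⇒ -0.669331 +0.793689 = +0.124358;  D = +0.072298-0.101183i
d^4_{1,-3}: k∈[0..1] ⇒ +0.814893 -0.579777 = +0.235116;  D = -0.036716+0.232231i
d^4_{2,-3}: k∈[0..1] ⇒ -0.752959 +0.297618 = -0.455341;  D = +0.137519+0.434078i
d^4_{3,-3}: k∈[0..1] ⇒ +0.511316 -0.086616 = +0.424699;  D = +0.295773+0.304775i
d^4_{4,-3}: single k=0 term ⇒ -0.224978;  D = +0.212340+0.074344i
Y_4^{m'}(θ=0.1527,φ=5.7036) and Σ D·Y over m':
  (+0.0834+0.1060i)·(-0.0002+0.0002i)  (+0.2893+0.1364i)·(-0.0007+0.0043i)  (+0.4564-0.0106i)·(+0.0181+0.0414i)  (+0.3558-0.1883i)·(+0.2284+0.1495i)  (+0.0723-0.1012i)·(+0.7504+0.0000i)  (-0.0367+0.2322i)·(-0.2284+0.1495i)  (+0.1375+0.4341i)·(+0.0181-0.0414i)  (+0.2958+0.3048i)·(+0.0007+0.0043i)  (+0.2123+0.0743i)·(-0.0002-0.0002i)
Y_4^-3(R⁻¹ n̂) = +0.164541-0.100827i

Re=0.1645 Im=-0.1008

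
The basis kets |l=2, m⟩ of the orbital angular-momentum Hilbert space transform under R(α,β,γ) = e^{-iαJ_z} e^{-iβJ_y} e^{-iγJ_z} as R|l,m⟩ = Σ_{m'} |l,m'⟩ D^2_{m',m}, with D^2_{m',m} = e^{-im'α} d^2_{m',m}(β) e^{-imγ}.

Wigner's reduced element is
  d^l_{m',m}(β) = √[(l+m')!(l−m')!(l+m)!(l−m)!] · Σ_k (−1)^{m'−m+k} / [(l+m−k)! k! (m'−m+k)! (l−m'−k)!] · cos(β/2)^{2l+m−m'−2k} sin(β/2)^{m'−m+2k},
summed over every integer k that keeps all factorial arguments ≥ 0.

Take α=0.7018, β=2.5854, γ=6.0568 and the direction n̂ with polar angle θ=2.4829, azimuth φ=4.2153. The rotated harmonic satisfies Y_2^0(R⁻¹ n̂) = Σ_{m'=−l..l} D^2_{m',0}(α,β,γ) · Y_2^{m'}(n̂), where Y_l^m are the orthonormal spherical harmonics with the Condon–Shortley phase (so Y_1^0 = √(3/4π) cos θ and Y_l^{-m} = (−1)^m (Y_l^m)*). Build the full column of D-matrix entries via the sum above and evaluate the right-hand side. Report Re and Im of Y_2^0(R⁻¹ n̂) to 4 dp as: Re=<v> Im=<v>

Re=-0.1855 Im=0.0000

Need the full column D^2_{m',0} for m'=−2..2 at α=0.7018, β=2.5854, γ=6.0568.
cos(β/2)=0.274526, sin(β/2)=0.961580
d^2_{-2,0}: single k=2 term ⇒ +0.170692;  D = +0.028406+0.168311i
d^2_{-1,0}: k∈[1..2] ⇒ +0.048731 -0.597881 = -0.549149;  D = -0.419375-0.354527i
d^2_{0,0}: k∈[0..2] ⇒ +0.005680 -0.278738 +0.854951 = +0.581893;  D = +0.581893+0.000000i
d^2_{1,0}: k∈[0..1] ⇒ -0.048731 +0.597881 = +0.549149;  D = +0.419375-0.354527i
d^2_{2,0}: single k=0 term ⇒ +0.170692;  D = +0.028406-0.168311i
Y_2^{m'}(θ=2.4829,φ=4.2153) and Σ D·Y over m':
  (+0.0284+0.1683i)·(-0.0789-0.1213i)  (-0.4194-0.3545i)·(+0.1783-0.3287i)  (+0.5819+0.0000i)·(+0.2763+0.0000i)  (+0.4194-0.3545i)·(-0.1783-0.3287i)  (+0.0284-0.1683i)·(-0.0789+0.1213i)
Y_2^0(R⁻¹ n̂) = -0.185484+0.000000i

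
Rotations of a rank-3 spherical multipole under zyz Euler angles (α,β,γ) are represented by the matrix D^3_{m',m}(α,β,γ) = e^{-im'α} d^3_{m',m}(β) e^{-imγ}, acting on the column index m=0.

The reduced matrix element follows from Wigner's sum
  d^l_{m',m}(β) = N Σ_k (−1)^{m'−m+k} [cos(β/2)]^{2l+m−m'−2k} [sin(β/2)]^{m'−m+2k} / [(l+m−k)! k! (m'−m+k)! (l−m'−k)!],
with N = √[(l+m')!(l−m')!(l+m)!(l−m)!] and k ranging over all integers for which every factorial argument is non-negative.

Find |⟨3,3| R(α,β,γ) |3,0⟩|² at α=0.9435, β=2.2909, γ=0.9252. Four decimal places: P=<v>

P=0.0564

D^3_{3,0}(0.9435,2.2909,0.9252) = e^{-i·3·0.9435}·d^3_{3,0}(2.2909)·e^{-i·0·0.9252}. Compute d first:
Half-angle: c=0.412636, s=0.910896. N=√(720·1·6·6)=160.996894
k∈{0} keeps every argument non-negative
  k=0: (−1)^3·160.9969/(36)·0.4126^3·0.9109^3 = -0.237478
d^3_{3,0}(2.2909) = -0.237478
|D^3_{3,0}|² = |d^3_{3,0}(β)|² = (-0.237478)² = 0.056396 (the z-rotation phases have unit modulus)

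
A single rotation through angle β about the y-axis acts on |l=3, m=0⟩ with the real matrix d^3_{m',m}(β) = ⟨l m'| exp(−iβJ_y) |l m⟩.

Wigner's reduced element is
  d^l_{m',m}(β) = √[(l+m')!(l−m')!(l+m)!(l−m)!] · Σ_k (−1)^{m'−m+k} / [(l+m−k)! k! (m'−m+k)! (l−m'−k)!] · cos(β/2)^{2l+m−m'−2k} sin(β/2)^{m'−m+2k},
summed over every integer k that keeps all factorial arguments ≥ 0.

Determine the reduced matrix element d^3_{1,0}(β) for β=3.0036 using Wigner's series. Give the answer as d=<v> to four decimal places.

d^3_{1,0}(β=3.0036) via Wigner's sum:
With c≡cos(β/2)=0.068942 and s≡sin(β/2)=0.997621, N=[24·2·6·6]^{1/2}=41.569219
Admissible k: 0..2 (factorial args all ≥0)
  k=0: (−1)^1·41.5692/(12)·0.0689^5·0.9976^1 = -0.000005
  k=1: (−1)^2·41.5692/(4)·0.0689^3·0.9976^3 = +0.003381
  k=2: (−1)^3·41.5692/(12)·0.0689^1·0.9976^5 = -0.235993
d^3_{1,0}(3.0036) = -0.000005 +0.003381 -0.235993 = -0.232617

d=-0.2326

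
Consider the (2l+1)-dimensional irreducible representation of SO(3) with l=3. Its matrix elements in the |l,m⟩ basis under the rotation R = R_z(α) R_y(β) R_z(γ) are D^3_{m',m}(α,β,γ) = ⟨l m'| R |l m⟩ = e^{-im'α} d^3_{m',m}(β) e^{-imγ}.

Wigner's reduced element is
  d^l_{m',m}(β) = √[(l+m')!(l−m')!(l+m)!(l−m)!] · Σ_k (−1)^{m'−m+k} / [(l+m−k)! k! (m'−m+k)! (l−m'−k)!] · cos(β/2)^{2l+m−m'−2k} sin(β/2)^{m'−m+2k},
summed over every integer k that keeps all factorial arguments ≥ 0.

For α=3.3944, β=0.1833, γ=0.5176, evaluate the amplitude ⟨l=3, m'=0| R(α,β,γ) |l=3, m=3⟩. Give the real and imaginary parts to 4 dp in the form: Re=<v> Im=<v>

Re=0.0001 Im=-0.0034

Split into d^3_{0,3}(β=0.1833) × two z-phases.
With c≡cos(β/2)=0.995803 and s≡sin(β/2)=0.091522, N=[6·6·720·1]^{1/2}=160.996894
The bounds max(0,m−m')=3 and min(l+m,l−m')=3 give 1 term
  k=3: (−1)^0·160.9969/(36)·0.9958^3·0.0915^3 = +0.003385
d^3_{0,3}(0.1833) = +0.003385
Phases: e^{-i·(0)·3.3944}=+1.000000+0.000000i, e^{-i·(3)·0.5176}=+0.017995-0.999838i ⇒ D=+0.000061-0.003385i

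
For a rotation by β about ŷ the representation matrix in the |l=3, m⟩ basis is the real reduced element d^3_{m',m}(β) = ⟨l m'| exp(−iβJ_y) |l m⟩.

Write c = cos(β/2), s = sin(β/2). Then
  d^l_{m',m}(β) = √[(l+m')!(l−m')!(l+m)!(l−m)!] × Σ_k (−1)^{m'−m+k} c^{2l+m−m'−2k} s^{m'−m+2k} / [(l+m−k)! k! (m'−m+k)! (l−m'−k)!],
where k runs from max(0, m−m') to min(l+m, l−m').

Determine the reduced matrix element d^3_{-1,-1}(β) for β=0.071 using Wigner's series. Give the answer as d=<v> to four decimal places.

d^3_{-1,-1}(β=0.071) via Wigner's sum:
With c≡cos(β/2)=0.999370 and s≡sin(β/2)=0.035493, N=[2·24·2·24]^{1/2}=48.000000
The bounds max(0,m−m')=0 and min(l+m,l−m')=2 give 3 terms
  k=0: (−1)^0·48.0000/(48)·0.9994^6·0.0355^0 = +0.996226
  k=1: (−1)^1·48.0000/(6)·0.9994^4·0.0355^2 = -0.010052
  k=2: (−1)^2·48.0000/(8)·0.9994^2·0.0355^4 = +0.000010
d^3_{-1,-1}(0.071) = +0.996226 -0.010052 +0.000010 = +0.986183

d=0.9862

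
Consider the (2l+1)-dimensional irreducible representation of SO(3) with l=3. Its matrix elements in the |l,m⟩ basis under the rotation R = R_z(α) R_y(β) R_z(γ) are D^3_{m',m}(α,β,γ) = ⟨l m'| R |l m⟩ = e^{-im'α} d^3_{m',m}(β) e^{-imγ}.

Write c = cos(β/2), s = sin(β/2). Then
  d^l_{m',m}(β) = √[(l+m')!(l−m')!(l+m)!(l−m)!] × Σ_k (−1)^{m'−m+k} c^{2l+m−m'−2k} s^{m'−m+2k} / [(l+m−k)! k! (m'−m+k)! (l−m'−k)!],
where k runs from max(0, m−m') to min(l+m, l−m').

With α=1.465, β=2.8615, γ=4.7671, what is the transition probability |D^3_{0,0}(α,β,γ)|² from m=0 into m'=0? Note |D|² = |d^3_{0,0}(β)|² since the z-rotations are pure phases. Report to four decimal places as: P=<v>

P=0.6044

First d^3_{0,0}(β=2.8615), then the phase factors e^{-i(0)α} and e^{-i(0)γ}:
Half-angle: c=0.139589, s=0.990210. N=√(6·6·6·6)=36.000000
Admissible k: 0..3 (factorial args all ≥0)
  k=0: (−1)^0·36.0000/(36)·0.1396^6·0.9902^0 = +0.000007
  k=1: (−1)^1·36.0000/(4)·0.1396^4·0.9902^2 = -0.003350
  k=2: (−1)^2·36.0000/(4)·0.1396^2·0.9902^4 = +0.168598
  k=3: (−1)^3·36.0000/(36)·0.1396^0·0.9902^6 = -0.942676
d^3_{0,0}(2.8615) = +0.000007 -0.003350 +0.168598 -0.942676 = -0.777421
|D^3_{0,0}|² = |d^3_{0,0}(β)|² = (-0.777421)² = 0.604384 (the z-rotation phases have unit modulus)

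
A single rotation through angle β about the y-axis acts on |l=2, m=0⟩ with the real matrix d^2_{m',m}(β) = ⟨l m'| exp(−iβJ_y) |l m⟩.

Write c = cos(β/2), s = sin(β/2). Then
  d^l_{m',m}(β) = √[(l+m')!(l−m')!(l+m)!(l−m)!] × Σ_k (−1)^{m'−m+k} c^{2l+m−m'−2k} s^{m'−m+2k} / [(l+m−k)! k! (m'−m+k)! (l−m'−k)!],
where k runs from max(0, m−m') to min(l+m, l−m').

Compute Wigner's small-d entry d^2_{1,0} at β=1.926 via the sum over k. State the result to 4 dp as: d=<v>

d^2_{1,0}(β=1.926) via Wigner's sum:
Half-angle: c=0.571060, s=0.820908. N=√(6·1·2·2)=4.898979
k∈{0,1} keeps every argument non-negative
  k=0: (−1)^1·4.8990/(2)·0.5711^3·0.8209^1 = -0.374468
  k=1: (−1)^2·4.8990/(2)·0.5711^1·0.8209^3 = +0.773823
d^2_{1,0}(1.926) = -0.374468 +0.773823 = +0.399354

d=0.3994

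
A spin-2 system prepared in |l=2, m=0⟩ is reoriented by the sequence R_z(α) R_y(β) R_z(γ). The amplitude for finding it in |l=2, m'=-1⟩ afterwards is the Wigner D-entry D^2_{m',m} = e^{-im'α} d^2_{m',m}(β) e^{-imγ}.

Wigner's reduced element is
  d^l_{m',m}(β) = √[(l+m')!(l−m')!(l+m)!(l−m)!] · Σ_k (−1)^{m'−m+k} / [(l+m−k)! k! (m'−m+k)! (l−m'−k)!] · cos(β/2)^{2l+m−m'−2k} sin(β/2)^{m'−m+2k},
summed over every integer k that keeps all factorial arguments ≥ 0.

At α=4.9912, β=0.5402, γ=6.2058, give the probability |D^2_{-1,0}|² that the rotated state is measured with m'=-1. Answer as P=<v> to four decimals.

P=0.2918

D^2_{-1,0}(4.9912,0.5402,6.2058) = e^{-i·-1·4.9912}·d^2_{-1,0}(0.5402)·e^{-i·0·6.2058}. Compute d first:
c=cos(0.5402/2)=0.963744, s=sin(0.5402/2)=0.266828; N=√[1·6·2·2]=4.898979
The bounds max(0,m−m')=1 and min(l+m,l−m')=2 give 2 terms
  k=1: (−1)^0·4.8990/(2)·0.9637^3·0.2668^1 = +0.585049
  k=2: (−1)^1·4.8990/(2)·0.9637^1·0.2668^3 = -0.044847
d^2_{-1,0}(0.5402) = +0.585049 -0.044847 = +0.540202
|D^2_{-1,0}|² = |d^2_{-1,0}(β)|² = (+0.540202)² = 0.291818 (the z-rotation phases have unit modulus)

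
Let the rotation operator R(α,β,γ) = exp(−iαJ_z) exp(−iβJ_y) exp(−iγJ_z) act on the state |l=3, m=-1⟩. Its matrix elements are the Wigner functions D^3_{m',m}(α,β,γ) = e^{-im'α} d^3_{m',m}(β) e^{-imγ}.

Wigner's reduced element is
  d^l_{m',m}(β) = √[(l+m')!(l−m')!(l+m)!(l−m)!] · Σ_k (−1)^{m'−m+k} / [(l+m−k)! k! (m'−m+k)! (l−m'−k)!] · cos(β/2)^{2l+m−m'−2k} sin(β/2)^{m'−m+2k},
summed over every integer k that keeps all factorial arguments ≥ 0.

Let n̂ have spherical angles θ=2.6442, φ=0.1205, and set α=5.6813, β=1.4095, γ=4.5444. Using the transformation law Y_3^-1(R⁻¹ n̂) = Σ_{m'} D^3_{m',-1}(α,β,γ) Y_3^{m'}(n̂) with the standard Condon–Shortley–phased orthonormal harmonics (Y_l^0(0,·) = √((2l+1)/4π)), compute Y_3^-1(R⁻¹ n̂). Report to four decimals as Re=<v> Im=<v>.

Need the full column D^3_{m',-1} for m'=−3..3 at α=5.6813, β=1.4095, γ=4.5444.
cos(β/2)=0.761774, sin(β/2)=0.647843
d^3_{-3,-1}: single k=2 term ⇒ +0.547380;  D = -0.503561+0.214595i
d^3_{-2,-1}: k∈[1..2] ⇒ +0.525532 -0.760182 = -0.234650;  D = +0.230017+0.046396i
d^3_{-1,-1}: k∈[0..2] ⇒ +0.195414 -1.130664 +0.613314 = -0.321936;  D = +0.224082+0.231149i
d^3_{0,-1}: k∈[0..2] ⇒ -0.575692 +1.249107 -0.301139 = +0.372276;  D = -0.062245-0.367036i
d^3_{1,-1}: k∈[0..2] ⇒ +0.847998 -0.817753 +0.073930 = +0.104175;  D = +0.043796-0.094522i
d^3_{2,-1}: k∈[0..1] ⇒ -0.760182 +0.274901 = -0.485281;  D = -0.417469+0.247423i
d^3_{3,-1}: single k=0 term ⇒ +0.395893;  D = +0.395008+0.026454i
Y_3^{m'}(θ=2.6442,φ=0.1205) and Σ D·Y over m':
  (-0.5036+0.2146i)·(+0.0424-0.0160i)  (+0.2300+0.0464i)·(-0.1986+0.0488i)  (+0.2241+0.2311i)·(+0.4381-0.0530i)  (-0.0622-0.3670i)·(-0.2826+0.0000i)  (+0.0438-0.0945i)·(-0.4381-0.0530i)  (-0.4175+0.2474i)·(-0.1986-0.0488i)  (+0.3950+0.0265i)·(-0.0424-0.0160i)
Y_3^-1(R⁻¹ n̂) = +0.116621+0.215158i

Re=0.1166 Im=0.2152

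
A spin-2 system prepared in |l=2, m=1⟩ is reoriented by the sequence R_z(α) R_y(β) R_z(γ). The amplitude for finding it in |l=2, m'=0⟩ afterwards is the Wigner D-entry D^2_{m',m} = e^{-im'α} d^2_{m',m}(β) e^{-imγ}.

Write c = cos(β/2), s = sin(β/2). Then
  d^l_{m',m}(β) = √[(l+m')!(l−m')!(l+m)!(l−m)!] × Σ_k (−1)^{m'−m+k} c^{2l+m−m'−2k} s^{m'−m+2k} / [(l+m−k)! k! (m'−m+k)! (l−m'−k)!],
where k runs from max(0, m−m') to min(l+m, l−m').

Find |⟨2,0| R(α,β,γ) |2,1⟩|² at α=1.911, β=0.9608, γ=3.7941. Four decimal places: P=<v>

P=0.3307

Split into d^2_{0,1}(β=0.9608) × two z-phases.
c=cos(0.9608/2)=0.886810, s=sin(0.9608/2)=0.462134; N=√[2·2·6·1]=4.898979
Admissible k: 1..2 (factorial args all ≥0)
  k=1: (−1)^0·4.8990/(2)·0.8868^3·0.4621^1 = +0.789470
  k=2: (−1)^1·4.8990/(2)·0.8868^1·0.4621^3 = -0.214393
d^2_{0,1}(0.9608) = +0.789470 -0.214393 = +0.575077
|D^2_{0,1}|² = |d^2_{0,1}(β)|² = (+0.575077)² = 0.330714 (the z-rotation phases have unit modulus)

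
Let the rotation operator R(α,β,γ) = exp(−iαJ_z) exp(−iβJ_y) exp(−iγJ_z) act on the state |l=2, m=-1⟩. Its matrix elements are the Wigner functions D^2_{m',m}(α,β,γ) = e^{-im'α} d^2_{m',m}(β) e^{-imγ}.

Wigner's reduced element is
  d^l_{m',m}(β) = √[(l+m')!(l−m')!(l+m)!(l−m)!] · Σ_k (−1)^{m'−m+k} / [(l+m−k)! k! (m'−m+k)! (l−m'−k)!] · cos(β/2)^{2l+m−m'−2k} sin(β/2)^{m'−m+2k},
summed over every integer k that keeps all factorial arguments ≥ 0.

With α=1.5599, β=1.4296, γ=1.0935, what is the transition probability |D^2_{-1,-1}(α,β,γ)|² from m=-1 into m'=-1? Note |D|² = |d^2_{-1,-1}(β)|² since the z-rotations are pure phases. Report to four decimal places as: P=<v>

Split into d^2_{-1,-1}(β=1.4296) × two z-phases.
Half-angle: c=0.755224, s=0.655466. N=√(1·6·1·6)=6.000000
k∈{0,1} keeps every argument non-negative
  k=0: (−1)^0·6.0000/(6)·0.7552^4·0.6555^0 = +0.325315
  k=1: (−1)^1·6.0000/(2)·0.7552^2·0.6555^2 = -0.735147
d^2_{-1,-1}(1.4296) = +0.325315 -0.735147 = -0.409832
|D^2_{-1,-1}|² = |d^2_{-1,-1}(β)|² = (-0.409832)² = 0.167962 (the z-rotation phases have unit modulus)

P=0.1680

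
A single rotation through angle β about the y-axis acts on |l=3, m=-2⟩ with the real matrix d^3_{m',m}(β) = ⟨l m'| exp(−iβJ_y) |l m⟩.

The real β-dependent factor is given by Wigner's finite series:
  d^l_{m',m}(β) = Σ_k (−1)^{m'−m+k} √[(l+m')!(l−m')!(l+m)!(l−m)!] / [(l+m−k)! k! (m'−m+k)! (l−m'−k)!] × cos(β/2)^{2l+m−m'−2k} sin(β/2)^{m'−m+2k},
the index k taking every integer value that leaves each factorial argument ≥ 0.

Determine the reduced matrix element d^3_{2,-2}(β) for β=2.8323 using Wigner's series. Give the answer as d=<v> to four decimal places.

d^3_{2,-2}(β=2.8323) via Wigner's sum:
With c≡cos(β/2)=0.154031 and s≡sin(β/2)=0.988066, N=[120·1·1·120]^{1/2}=120.000000
k∈{0,1} keeps every argument non-negative
  k=0: (−1)^4·120.0000/(24)·0.1540^2·0.9881^4 = +0.113065
  k=1: (−1)^5·120.0000/(120)·0.1540^0·0.9881^6 = -0.930499
d^3_{2,-2}(2.8323) = +0.113065 -0.930499 = -0.817434

d=-0.8174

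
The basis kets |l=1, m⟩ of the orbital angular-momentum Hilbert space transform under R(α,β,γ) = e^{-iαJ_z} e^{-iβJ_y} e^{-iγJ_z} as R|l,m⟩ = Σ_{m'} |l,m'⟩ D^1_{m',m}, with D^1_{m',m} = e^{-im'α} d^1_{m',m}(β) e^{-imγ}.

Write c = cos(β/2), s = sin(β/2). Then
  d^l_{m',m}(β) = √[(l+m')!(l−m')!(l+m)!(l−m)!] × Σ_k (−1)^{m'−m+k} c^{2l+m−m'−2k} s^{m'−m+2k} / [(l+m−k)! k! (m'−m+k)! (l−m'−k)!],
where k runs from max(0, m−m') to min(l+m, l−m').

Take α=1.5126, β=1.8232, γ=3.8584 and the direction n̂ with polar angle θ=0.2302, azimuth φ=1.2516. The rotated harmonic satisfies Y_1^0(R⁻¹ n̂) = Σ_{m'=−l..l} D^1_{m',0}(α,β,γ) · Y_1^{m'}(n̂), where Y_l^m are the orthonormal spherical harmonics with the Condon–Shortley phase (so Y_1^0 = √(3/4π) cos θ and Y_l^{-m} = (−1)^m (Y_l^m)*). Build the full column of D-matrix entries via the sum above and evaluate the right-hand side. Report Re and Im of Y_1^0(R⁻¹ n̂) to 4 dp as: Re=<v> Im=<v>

Re=-0.0145 Im=0.0000

Need the full column D^1_{m',0} for m'=−1..1 at α=1.5126, β=1.8232, γ=3.8584.
cos(β/2)=0.612482, sin(β/2)=0.790485
d^1_{-1,0}: single k=1 term ⇒ +0.684702;  D = +0.039825+0.683543i
d^1_{0,0}: k∈[0..1] ⇒ +0.375134 -0.624866 = -0.249732;  D = -0.249732+0.000000i
d^1_{1,0}: single k=0 term ⇒ -0.684702;  D = -0.039825+0.683543i
Y_1^{m'}(θ=0.2302,φ=1.2516) and Σ D·Y over m':
  (+0.0398+0.6835i)·(+0.0247-0.0749i)  (-0.2497+0.0000i)·(+0.4757+0.0000i)  (-0.0398+0.6835i)·(-0.0247-0.0749i)
Y_1^0(R⁻¹ n̂) = -0.014504+0.000000i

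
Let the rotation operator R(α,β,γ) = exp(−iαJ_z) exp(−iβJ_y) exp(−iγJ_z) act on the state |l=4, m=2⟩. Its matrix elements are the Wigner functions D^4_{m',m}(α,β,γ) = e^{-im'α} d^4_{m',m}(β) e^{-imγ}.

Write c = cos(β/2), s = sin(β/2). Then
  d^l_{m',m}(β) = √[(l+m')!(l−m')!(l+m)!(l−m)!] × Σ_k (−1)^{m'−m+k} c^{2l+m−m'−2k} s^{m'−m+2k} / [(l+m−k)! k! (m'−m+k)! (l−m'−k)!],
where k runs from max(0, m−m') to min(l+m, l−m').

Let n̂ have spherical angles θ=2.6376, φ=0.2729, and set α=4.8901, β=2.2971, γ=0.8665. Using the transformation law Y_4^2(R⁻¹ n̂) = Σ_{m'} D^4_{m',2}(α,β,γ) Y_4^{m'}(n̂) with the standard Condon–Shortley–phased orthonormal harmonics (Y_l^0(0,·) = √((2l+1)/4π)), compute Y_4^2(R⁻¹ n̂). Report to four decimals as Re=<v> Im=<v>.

Need the full column D^4_{m',2} for m'=−4..4 at α=4.8901, β=2.2971, γ=0.8665.
cos(β/2)=0.409811, sin(β/2)=0.912171
d^4_{-4,2}: single k=6 term ⇒ +0.511920;  D = +0.266980-0.436787i
d^4_{-3,2}: k∈[5..6] ⇒ +0.487882 -0.805712 = -0.317830;  D = -0.296214-0.115207i
d^4_{-2,2}: k∈[4..6] ⇒ +0.292906 -1.160925 +0.479302 = -0.388717;  D = +0.074641-0.381484i
d^4_{-1,2}: k∈[3..5] ⇒ +0.124068 -0.922011 +0.913592 = +0.115648;  D = -0.115634-0.001793i
d^4_{0,2}: k∈[2..4] ⇒ +0.037391 -0.494000 +0.917792 = +0.461183;  D = -0.074478-0.455130i
d^4_{1,2}: k∈[1..3] ⇒ +0.007513 -0.186102 +0.614674 = +0.436085;  D = +0.411134-0.145394i
d^4_{2,2}: k∈[0..2] ⇒ +0.000796 -0.047297 +0.292906 = +0.246405;  D = +0.121925+0.214125i
d^4_{3,2}: k∈[0..1] ⇒ -0.006626 +0.098476 = +0.091850;  D = -0.070526+0.058843i
d^4_{4,2}: single k=0 term ⇒ +0.020856;  D = -0.015982-0.013400i
Y_4^{m'}(θ=2.6376,φ=0.2729) and Σ D·Y over m':
  (+0.2670-0.4368i)·(+0.0111-0.0214i)  (-0.2962-0.1152i)·(-0.0843+0.0901i)  (+0.0746-0.3815i)·(+0.2912-0.1769i)  (-0.1156-0.0018i)·(-0.4561+0.1277i)  (-0.0745-0.4551i)·(+0.0608+0.0000i)  (+0.4111-0.1454i)·(+0.4561+0.1277i)  (+0.1219+0.2141i)·(+0.2912+0.1769i)  (-0.0705+0.0588i)·(+0.0843+0.0901i)  (-0.0160-0.0134i)·(+0.0111+0.0214i)
Y_4^2(R⁻¹ n̂) = +0.224276-0.125256i

Re=0.2243 Im=-0.1253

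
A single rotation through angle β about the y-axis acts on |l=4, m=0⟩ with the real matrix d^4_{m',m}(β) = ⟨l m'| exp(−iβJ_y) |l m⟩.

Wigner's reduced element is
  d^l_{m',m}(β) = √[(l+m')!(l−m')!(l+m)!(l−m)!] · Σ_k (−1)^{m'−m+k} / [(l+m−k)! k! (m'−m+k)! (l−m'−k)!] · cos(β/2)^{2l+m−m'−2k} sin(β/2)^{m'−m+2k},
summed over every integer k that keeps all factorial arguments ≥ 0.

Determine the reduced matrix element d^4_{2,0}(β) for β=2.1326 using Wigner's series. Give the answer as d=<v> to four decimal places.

d=0.2793

d^4_{2,0}(β=2.1326) via Wigner's sum:
With c≡cos(β/2)=0.483367 and s≡sin(β/2)=0.875418, N=[720·2·24·24]^{1/2}=910.735966
k: max(0,(0)−(2))=0 … min(4+(0),4−(2))=2
  k=0: (−1)^2·910.7360/(96)·0.4834^6·0.8754^2 = +0.092728
  k=1: (−1)^3·910.7360/(36)·0.4834^4·0.8754^4 = -0.811070
  k=2: (−1)^4·910.7360/(96)·0.4834^2·0.8754^6 = +0.997625
d^4_{2,0}(2.1326) = +0.092728 -0.811070 +0.997625 = +0.279283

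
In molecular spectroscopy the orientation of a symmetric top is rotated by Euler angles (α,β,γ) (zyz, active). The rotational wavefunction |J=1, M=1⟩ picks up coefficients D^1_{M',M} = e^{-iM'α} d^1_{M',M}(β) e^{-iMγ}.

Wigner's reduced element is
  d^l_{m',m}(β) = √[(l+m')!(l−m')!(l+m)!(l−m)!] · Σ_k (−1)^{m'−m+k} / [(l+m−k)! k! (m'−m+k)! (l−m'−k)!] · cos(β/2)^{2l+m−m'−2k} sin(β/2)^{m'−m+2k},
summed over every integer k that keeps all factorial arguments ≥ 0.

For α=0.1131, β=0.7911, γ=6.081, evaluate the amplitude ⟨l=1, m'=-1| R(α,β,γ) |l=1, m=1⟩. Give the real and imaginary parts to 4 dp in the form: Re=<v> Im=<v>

Split into d^1_{-1,1}(β=0.7911) × two z-phases.
With c≡cos(β/2)=0.922785 and s≡sin(β/2)=0.385316, N=[1·2·2·1]^{1/2}=2.000000
Admissible k: 2..2 (factorial args all ≥0)
  k=2: (−1)^0·2.0000/(2)·0.9228^0·0.3853^2 = +0.148468
d^1_{-1,1}(0.7911) = +0.148468
Phases: e^{-i·(-1)·0.1131}=+0.993611+0.112859i, e^{-i·(1)·6.081}=+0.979630+0.200811i ⇒ D=+0.141150+0.046038i

Re=0.1411 Im=0.0460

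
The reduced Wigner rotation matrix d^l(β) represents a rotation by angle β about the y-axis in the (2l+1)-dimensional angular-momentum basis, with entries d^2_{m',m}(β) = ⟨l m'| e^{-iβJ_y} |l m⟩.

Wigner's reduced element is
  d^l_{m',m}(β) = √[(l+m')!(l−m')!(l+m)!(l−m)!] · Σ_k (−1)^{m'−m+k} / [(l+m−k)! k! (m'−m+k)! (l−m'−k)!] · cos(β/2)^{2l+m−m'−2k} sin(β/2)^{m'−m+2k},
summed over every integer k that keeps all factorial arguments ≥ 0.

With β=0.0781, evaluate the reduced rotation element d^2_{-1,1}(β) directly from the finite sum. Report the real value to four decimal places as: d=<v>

d=0.0046

d^2_{-1,1}(β=0.0781) via Wigner's sum:
With c≡cos(β/2)=0.999238 and s≡sin(β/2)=0.039040, N=[1·6·6·1]^{1/2}=6.000000
The bounds max(0,m−m')=2 and min(l+m,l−m')=3 give 2 terms
  k=2: (−1)^0·6.0000/(2)·0.9992^2·0.0390^2 = +0.004565
  k=3: (−1)^1·6.0000/(6)·0.9992^0·0.0390^4 = -0.000002
d^2_{-1,1}(0.0781) = +0.004565 -0.000002 = +0.004563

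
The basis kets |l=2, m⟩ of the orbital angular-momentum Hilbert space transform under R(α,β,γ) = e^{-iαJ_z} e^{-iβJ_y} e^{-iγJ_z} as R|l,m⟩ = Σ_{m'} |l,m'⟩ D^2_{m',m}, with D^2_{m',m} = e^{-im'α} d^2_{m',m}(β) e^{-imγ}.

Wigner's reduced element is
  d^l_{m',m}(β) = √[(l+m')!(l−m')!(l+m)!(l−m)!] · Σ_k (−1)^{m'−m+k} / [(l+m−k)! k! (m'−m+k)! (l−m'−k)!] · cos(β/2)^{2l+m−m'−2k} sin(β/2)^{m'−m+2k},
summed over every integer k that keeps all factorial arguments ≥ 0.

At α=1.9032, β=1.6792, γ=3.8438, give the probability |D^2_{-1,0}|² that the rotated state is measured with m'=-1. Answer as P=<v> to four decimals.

Split into d^2_{-1,0}(β=1.6792) × two z-phases.
With c≡cos(β/2)=0.667761 and s≡sin(β/2)=0.744376, N=[1·6·2·2]^{1/2}=4.898979
k: max(0,(0)−(-1))=1 … min(2+(0),2−(-1))=2
  k=1: (−1)^0·4.8990/(2)·0.6678^3·0.7444^1 = +0.542913
  k=2: (−1)^1·4.8990/(2)·0.6678^1·0.7444^3 = -0.674642
d^2_{-1,0}(1.6792) = +0.542913 -0.674642 = -0.131729
|D^2_{-1,0}|² = |d^2_{-1,0}(β)|² = (-0.131729)² = 0.017353 (the z-rotation phases have unit modulus)

P=0.0174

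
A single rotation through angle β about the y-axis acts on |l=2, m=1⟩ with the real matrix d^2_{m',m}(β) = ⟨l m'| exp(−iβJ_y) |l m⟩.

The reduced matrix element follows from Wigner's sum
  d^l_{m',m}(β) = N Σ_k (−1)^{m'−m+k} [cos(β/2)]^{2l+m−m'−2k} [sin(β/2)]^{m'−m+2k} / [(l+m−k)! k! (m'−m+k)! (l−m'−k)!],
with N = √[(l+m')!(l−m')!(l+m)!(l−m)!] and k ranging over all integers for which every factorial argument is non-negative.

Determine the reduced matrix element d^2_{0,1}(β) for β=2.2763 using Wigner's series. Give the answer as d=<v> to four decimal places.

d^2_{0,1}(β=2.2763) via Wigner's sum:
c=cos(2.2763/2)=0.419275, s=sin(2.2763/2)=0.907859; N=√[2·2·6·1]=4.898979
k: max(0,(1)−(0))=1 … min(2+(1),2−(0))=2
  k=1: (−1)^0·4.8990/(2)·0.4193^3·0.9079^1 = +0.163904
  k=2: (−1)^1·4.8990/(2)·0.4193^1·0.9079^3 = -0.768476
d^2_{0,1}(2.2763) = +0.163904 -0.768476 = -0.604571

d=-0.6046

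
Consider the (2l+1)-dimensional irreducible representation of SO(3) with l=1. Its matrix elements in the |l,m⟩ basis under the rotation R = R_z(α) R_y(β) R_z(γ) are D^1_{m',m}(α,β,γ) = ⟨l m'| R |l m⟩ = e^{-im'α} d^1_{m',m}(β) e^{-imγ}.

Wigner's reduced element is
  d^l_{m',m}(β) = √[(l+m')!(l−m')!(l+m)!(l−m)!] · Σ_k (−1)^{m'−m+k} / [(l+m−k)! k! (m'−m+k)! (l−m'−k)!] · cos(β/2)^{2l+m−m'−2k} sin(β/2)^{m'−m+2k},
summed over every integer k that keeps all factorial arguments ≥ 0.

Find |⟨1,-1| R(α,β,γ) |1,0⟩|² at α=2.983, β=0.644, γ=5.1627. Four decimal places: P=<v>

P=0.1802

D^1_{-1,0}(2.983,0.644,5.1627) = e^{-i·-1·2.983}·d^1_{-1,0}(0.644)·e^{-i·0·5.1627}. Compute d first:
Half-angle: c=0.948604, s=0.316464. N=√(1·2·1·1)=1.414214
The bounds max(0,m−m')=1 and min(l+m,l−m')=1 give 1 term
  k=1: (−1)^0·1.4142/(1)·0.9486^1·0.3165^1 = +0.424546
d^1_{-1,0}(0.644) = +0.424546
|D^1_{-1,0}|² = |d^1_{-1,0}(β)|² = (+0.424546)² = 0.180240 (the z-rotation phases have unit modulus)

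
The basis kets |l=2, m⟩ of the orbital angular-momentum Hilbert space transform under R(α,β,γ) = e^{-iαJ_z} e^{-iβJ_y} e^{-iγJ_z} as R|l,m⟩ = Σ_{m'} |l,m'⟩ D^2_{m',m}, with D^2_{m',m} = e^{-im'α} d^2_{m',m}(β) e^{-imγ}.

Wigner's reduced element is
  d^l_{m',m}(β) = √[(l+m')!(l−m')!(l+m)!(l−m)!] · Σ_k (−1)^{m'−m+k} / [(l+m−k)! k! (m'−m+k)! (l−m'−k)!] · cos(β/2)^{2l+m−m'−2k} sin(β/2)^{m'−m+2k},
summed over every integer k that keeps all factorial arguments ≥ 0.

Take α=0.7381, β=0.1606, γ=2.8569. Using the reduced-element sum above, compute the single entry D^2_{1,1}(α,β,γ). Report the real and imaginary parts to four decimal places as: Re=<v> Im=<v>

Split into d^2_{1,1}(β=0.1606) × two z-phases.
Half-angle: c=0.996778, s=0.080214. N=√(6·1·6·1)=6.000000
The bounds max(0,m−m')=0 and min(l+m,l−m')=1 give 2 terms
  k=0: (−1)^0·6.0000/(6)·0.9968^4·0.0802^0 = +0.987173
  k=1: (−1)^1·6.0000/(2)·0.9968^2·0.0802^2 = -0.019179
d^2_{1,1}(0.1606) = +0.987173 -0.019179 = +0.967994
Attach z-rotation phases: D = e^{-i(1)(0.7381)}·(+0.967994)·e^{-i(1)(2.8569)} = -0.870188+0.424012i

Re=-0.8702 Im=0.4240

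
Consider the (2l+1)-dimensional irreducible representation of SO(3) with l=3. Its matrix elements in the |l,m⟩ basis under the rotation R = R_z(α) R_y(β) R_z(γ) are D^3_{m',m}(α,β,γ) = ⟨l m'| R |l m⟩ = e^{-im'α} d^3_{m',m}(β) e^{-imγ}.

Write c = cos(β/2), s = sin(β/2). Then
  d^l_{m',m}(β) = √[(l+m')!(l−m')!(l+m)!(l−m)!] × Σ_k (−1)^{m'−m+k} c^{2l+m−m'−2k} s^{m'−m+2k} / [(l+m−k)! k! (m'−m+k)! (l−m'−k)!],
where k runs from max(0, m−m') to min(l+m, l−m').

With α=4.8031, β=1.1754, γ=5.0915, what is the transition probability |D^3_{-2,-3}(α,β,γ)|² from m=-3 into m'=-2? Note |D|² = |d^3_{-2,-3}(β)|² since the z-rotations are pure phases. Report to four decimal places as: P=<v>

D^3_{-2,-3}(4.8031,1.1754,5.0915) = e^{-i·-2·4.8031}·d^3_{-2,-3}(1.1754)·e^{-i·-3·5.0915}. Compute d first:
With c≡cos(β/2)=0.832218 and s≡sin(β/2)=0.554448, N=[1·120·1·720]^{1/2}=293.938769
k: max(0,(-3)−(-2))=0 … min(3+(-3),3−(-2))=0
  k=0: (−1)^1·293.9388/(120)·0.8322^5·0.5544^1 = -0.542154
d^3_{-2,-3}(1.1754) = -0.542154
|D^3_{-2,-3}|² = |d^3_{-2,-3}(β)|² = (-0.542154)² = 0.293931 (the z-rotation phases have unit modulus)

P=0.2939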